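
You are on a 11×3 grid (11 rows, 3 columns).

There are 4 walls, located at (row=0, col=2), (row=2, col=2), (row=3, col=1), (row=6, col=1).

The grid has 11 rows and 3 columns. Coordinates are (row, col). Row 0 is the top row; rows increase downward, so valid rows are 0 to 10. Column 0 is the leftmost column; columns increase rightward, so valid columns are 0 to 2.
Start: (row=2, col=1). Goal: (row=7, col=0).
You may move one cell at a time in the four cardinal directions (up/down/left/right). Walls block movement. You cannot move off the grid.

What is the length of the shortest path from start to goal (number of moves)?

BFS from (row=2, col=1) until reaching (row=7, col=0):
  Distance 0: (row=2, col=1)
  Distance 1: (row=1, col=1), (row=2, col=0)
  Distance 2: (row=0, col=1), (row=1, col=0), (row=1, col=2), (row=3, col=0)
  Distance 3: (row=0, col=0), (row=4, col=0)
  Distance 4: (row=4, col=1), (row=5, col=0)
  Distance 5: (row=4, col=2), (row=5, col=1), (row=6, col=0)
  Distance 6: (row=3, col=2), (row=5, col=2), (row=7, col=0)  <- goal reached here
One shortest path (6 moves): (row=2, col=1) -> (row=2, col=0) -> (row=3, col=0) -> (row=4, col=0) -> (row=5, col=0) -> (row=6, col=0) -> (row=7, col=0)

Answer: Shortest path length: 6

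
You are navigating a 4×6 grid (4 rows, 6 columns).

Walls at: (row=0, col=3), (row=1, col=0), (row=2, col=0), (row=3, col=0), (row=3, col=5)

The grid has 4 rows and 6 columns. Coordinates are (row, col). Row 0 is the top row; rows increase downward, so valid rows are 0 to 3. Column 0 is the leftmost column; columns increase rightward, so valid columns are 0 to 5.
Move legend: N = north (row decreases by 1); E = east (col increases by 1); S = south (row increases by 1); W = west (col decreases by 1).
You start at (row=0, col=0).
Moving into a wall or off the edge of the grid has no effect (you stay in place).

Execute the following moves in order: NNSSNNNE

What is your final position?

Answer: Final position: (row=0, col=1)

Derivation:
Start: (row=0, col=0)
  N (north): blocked, stay at (row=0, col=0)
  N (north): blocked, stay at (row=0, col=0)
  S (south): blocked, stay at (row=0, col=0)
  S (south): blocked, stay at (row=0, col=0)
  [×3]N (north): blocked, stay at (row=0, col=0)
  E (east): (row=0, col=0) -> (row=0, col=1)
Final: (row=0, col=1)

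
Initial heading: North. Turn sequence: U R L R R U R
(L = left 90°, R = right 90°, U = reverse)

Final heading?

Answer: Final heading: West

Derivation:
Start: North
  U (U-turn (180°)) -> South
  R (right (90° clockwise)) -> West
  L (left (90° counter-clockwise)) -> South
  R (right (90° clockwise)) -> West
  R (right (90° clockwise)) -> North
  U (U-turn (180°)) -> South
  R (right (90° clockwise)) -> West
Final: West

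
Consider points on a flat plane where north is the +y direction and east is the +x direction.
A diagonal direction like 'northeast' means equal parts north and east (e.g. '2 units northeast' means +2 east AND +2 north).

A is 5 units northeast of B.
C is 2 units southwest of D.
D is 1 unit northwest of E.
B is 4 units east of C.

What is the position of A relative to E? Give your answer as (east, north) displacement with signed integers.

Place E at the origin (east=0, north=0).
  D is 1 unit northwest of E: delta (east=-1, north=+1); D at (east=-1, north=1).
  C is 2 units southwest of D: delta (east=-2, north=-2); C at (east=-3, north=-1).
  B is 4 units east of C: delta (east=+4, north=+0); B at (east=1, north=-1).
  A is 5 units northeast of B: delta (east=+5, north=+5); A at (east=6, north=4).
Therefore A relative to E: (east=6, north=4).

Answer: A is at (east=6, north=4) relative to E.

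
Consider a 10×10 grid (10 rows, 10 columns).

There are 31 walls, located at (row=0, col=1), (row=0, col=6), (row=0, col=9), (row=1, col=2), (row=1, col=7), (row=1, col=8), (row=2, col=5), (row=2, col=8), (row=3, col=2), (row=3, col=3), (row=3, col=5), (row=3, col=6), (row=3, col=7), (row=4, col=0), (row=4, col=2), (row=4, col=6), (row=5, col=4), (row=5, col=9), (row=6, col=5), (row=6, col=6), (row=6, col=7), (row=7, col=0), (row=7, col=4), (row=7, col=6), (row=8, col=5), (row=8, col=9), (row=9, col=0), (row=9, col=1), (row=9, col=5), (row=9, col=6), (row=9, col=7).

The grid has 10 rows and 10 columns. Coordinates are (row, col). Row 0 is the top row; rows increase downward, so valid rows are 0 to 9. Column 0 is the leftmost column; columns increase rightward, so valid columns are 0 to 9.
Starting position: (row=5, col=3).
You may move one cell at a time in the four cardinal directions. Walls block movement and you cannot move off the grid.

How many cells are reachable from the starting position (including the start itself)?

BFS flood-fill from (row=5, col=3):
  Distance 0: (row=5, col=3)
  Distance 1: (row=4, col=3), (row=5, col=2), (row=6, col=3)
  Distance 2: (row=4, col=4), (row=5, col=1), (row=6, col=2), (row=6, col=4), (row=7, col=3)
  Distance 3: (row=3, col=4), (row=4, col=1), (row=4, col=5), (row=5, col=0), (row=6, col=1), (row=7, col=2), (row=8, col=3)
  Distance 4: (row=2, col=4), (row=3, col=1), (row=5, col=5), (row=6, col=0), (row=7, col=1), (row=8, col=2), (row=8, col=4), (row=9, col=3)
  Distance 5: (row=1, col=4), (row=2, col=1), (row=2, col=3), (row=3, col=0), (row=5, col=6), (row=8, col=1), (row=9, col=2), (row=9, col=4)
  Distance 6: (row=0, col=4), (row=1, col=1), (row=1, col=3), (row=1, col=5), (row=2, col=0), (row=2, col=2), (row=5, col=7), (row=8, col=0)
  Distance 7: (row=0, col=3), (row=0, col=5), (row=1, col=0), (row=1, col=6), (row=4, col=7), (row=5, col=8)
  Distance 8: (row=0, col=0), (row=0, col=2), (row=2, col=6), (row=4, col=8), (row=6, col=8)
  Distance 9: (row=2, col=7), (row=3, col=8), (row=4, col=9), (row=6, col=9), (row=7, col=8)
  Distance 10: (row=3, col=9), (row=7, col=7), (row=7, col=9), (row=8, col=8)
  Distance 11: (row=2, col=9), (row=8, col=7), (row=9, col=8)
  Distance 12: (row=1, col=9), (row=8, col=6), (row=9, col=9)
Total reachable: 66 (grid has 69 open cells total)

Answer: Reachable cells: 66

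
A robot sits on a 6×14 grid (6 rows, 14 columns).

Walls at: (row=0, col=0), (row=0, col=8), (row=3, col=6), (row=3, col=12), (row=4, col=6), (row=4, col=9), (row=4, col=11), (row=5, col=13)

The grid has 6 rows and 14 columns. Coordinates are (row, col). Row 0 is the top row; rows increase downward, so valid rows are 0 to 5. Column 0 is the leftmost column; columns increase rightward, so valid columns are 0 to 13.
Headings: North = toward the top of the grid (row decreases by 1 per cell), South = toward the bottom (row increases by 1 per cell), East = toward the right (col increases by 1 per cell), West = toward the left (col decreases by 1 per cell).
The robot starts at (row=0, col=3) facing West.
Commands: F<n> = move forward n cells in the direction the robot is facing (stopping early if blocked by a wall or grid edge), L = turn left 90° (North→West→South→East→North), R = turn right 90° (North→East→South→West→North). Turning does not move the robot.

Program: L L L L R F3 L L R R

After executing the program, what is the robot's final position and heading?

Start: (row=0, col=3), facing West
  L: turn left, now facing South
  L: turn left, now facing East
  L: turn left, now facing North
  L: turn left, now facing West
  R: turn right, now facing North
  F3: move forward 0/3 (blocked), now at (row=0, col=3)
  L: turn left, now facing West
  L: turn left, now facing South
  R: turn right, now facing West
  R: turn right, now facing North
Final: (row=0, col=3), facing North

Answer: Final position: (row=0, col=3), facing North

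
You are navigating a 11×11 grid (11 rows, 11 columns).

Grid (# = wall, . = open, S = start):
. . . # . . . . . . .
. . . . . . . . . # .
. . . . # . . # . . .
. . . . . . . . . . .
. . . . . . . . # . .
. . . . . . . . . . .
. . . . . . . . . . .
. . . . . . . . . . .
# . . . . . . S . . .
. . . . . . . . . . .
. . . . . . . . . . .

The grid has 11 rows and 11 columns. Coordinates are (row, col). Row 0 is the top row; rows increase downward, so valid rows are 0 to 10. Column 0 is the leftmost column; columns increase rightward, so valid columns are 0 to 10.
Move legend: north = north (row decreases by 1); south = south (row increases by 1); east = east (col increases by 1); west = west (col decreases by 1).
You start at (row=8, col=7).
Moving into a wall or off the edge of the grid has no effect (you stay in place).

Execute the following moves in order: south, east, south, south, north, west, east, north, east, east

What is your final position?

Answer: Final position: (row=8, col=10)

Derivation:
Start: (row=8, col=7)
  south (south): (row=8, col=7) -> (row=9, col=7)
  east (east): (row=9, col=7) -> (row=9, col=8)
  south (south): (row=9, col=8) -> (row=10, col=8)
  south (south): blocked, stay at (row=10, col=8)
  north (north): (row=10, col=8) -> (row=9, col=8)
  west (west): (row=9, col=8) -> (row=9, col=7)
  east (east): (row=9, col=7) -> (row=9, col=8)
  north (north): (row=9, col=8) -> (row=8, col=8)
  east (east): (row=8, col=8) -> (row=8, col=9)
  east (east): (row=8, col=9) -> (row=8, col=10)
Final: (row=8, col=10)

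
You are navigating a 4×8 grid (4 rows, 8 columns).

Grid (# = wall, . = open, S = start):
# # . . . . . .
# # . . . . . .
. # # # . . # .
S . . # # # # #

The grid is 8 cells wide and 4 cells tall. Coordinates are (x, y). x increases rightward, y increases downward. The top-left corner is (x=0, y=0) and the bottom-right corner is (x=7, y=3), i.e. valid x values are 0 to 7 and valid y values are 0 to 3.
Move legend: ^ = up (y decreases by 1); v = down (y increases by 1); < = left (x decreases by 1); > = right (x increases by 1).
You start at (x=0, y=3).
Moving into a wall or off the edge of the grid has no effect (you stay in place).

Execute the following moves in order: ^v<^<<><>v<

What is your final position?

Start: (x=0, y=3)
  ^ (up): (x=0, y=3) -> (x=0, y=2)
  v (down): (x=0, y=2) -> (x=0, y=3)
  < (left): blocked, stay at (x=0, y=3)
  ^ (up): (x=0, y=3) -> (x=0, y=2)
  < (left): blocked, stay at (x=0, y=2)
  < (left): blocked, stay at (x=0, y=2)
  > (right): blocked, stay at (x=0, y=2)
  < (left): blocked, stay at (x=0, y=2)
  > (right): blocked, stay at (x=0, y=2)
  v (down): (x=0, y=2) -> (x=0, y=3)
  < (left): blocked, stay at (x=0, y=3)
Final: (x=0, y=3)

Answer: Final position: (x=0, y=3)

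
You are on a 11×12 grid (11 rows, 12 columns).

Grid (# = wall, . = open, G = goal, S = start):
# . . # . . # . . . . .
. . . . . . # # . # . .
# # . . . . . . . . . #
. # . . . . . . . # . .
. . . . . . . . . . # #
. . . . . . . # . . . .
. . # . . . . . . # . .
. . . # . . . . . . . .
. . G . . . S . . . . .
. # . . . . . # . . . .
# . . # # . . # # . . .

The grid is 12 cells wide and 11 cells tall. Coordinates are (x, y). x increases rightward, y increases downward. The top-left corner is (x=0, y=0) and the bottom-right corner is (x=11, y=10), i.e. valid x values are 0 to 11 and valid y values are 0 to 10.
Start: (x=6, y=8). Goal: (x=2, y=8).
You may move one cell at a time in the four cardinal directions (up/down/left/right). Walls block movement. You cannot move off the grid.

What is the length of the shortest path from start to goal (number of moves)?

Answer: Shortest path length: 4

Derivation:
BFS from (x=6, y=8) until reaching (x=2, y=8):
  Distance 0: (x=6, y=8)
  Distance 1: (x=6, y=7), (x=5, y=8), (x=7, y=8), (x=6, y=9)
  Distance 2: (x=6, y=6), (x=5, y=7), (x=7, y=7), (x=4, y=8), (x=8, y=8), (x=5, y=9), (x=6, y=10)
  Distance 3: (x=6, y=5), (x=5, y=6), (x=7, y=6), (x=4, y=7), (x=8, y=7), (x=3, y=8), (x=9, y=8), (x=4, y=9), (x=8, y=9), (x=5, y=10)
  Distance 4: (x=6, y=4), (x=5, y=5), (x=4, y=6), (x=8, y=6), (x=9, y=7), (x=2, y=8), (x=10, y=8), (x=3, y=9), (x=9, y=9)  <- goal reached here
One shortest path (4 moves): (x=6, y=8) -> (x=5, y=8) -> (x=4, y=8) -> (x=3, y=8) -> (x=2, y=8)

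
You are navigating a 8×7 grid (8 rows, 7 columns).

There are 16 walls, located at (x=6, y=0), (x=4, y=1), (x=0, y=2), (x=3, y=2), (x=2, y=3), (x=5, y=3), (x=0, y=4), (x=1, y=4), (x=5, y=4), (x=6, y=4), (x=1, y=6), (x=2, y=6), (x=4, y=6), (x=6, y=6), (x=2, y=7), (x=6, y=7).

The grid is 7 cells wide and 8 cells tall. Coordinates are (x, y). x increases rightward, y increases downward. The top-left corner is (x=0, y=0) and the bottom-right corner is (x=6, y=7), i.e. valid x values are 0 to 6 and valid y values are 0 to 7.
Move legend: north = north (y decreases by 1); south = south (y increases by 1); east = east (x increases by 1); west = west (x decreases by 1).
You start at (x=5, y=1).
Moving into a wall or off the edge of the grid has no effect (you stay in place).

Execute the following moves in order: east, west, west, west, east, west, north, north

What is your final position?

Answer: Final position: (x=5, y=0)

Derivation:
Start: (x=5, y=1)
  east (east): (x=5, y=1) -> (x=6, y=1)
  west (west): (x=6, y=1) -> (x=5, y=1)
  west (west): blocked, stay at (x=5, y=1)
  west (west): blocked, stay at (x=5, y=1)
  east (east): (x=5, y=1) -> (x=6, y=1)
  west (west): (x=6, y=1) -> (x=5, y=1)
  north (north): (x=5, y=1) -> (x=5, y=0)
  north (north): blocked, stay at (x=5, y=0)
Final: (x=5, y=0)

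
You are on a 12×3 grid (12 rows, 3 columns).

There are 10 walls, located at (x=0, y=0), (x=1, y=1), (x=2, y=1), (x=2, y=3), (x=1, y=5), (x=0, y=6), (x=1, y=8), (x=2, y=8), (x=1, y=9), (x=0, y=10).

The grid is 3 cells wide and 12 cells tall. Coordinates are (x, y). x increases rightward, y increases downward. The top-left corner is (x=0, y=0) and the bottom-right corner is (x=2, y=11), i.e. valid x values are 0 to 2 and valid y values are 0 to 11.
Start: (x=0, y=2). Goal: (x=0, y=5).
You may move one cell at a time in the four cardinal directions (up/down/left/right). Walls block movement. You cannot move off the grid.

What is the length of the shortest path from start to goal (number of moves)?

BFS from (x=0, y=2) until reaching (x=0, y=5):
  Distance 0: (x=0, y=2)
  Distance 1: (x=0, y=1), (x=1, y=2), (x=0, y=3)
  Distance 2: (x=2, y=2), (x=1, y=3), (x=0, y=4)
  Distance 3: (x=1, y=4), (x=0, y=5)  <- goal reached here
One shortest path (3 moves): (x=0, y=2) -> (x=0, y=3) -> (x=0, y=4) -> (x=0, y=5)

Answer: Shortest path length: 3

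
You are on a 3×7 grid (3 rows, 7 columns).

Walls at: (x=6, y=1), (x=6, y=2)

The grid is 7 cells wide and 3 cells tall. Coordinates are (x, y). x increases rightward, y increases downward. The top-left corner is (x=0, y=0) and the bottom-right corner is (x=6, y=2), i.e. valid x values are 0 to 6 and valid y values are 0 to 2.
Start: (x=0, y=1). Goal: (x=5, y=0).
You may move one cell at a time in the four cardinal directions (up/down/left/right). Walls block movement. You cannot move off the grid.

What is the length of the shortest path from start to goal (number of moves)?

Answer: Shortest path length: 6

Derivation:
BFS from (x=0, y=1) until reaching (x=5, y=0):
  Distance 0: (x=0, y=1)
  Distance 1: (x=0, y=0), (x=1, y=1), (x=0, y=2)
  Distance 2: (x=1, y=0), (x=2, y=1), (x=1, y=2)
  Distance 3: (x=2, y=0), (x=3, y=1), (x=2, y=2)
  Distance 4: (x=3, y=0), (x=4, y=1), (x=3, y=2)
  Distance 5: (x=4, y=0), (x=5, y=1), (x=4, y=2)
  Distance 6: (x=5, y=0), (x=5, y=2)  <- goal reached here
One shortest path (6 moves): (x=0, y=1) -> (x=1, y=1) -> (x=2, y=1) -> (x=3, y=1) -> (x=4, y=1) -> (x=5, y=1) -> (x=5, y=0)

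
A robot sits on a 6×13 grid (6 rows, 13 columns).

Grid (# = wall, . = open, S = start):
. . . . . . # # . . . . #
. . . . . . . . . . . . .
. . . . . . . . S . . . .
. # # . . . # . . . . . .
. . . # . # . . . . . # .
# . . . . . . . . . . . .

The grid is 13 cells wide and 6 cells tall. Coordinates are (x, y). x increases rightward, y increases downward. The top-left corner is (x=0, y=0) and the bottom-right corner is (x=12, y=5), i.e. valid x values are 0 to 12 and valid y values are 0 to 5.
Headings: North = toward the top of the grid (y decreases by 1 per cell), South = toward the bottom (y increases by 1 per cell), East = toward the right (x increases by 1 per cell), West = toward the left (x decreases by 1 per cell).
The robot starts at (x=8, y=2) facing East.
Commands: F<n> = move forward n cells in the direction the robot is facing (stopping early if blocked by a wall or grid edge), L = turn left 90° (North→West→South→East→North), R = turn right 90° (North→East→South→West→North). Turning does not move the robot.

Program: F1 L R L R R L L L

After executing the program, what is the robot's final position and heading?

Answer: Final position: (x=9, y=2), facing West

Derivation:
Start: (x=8, y=2), facing East
  F1: move forward 1, now at (x=9, y=2)
  L: turn left, now facing North
  R: turn right, now facing East
  L: turn left, now facing North
  R: turn right, now facing East
  R: turn right, now facing South
  L: turn left, now facing East
  L: turn left, now facing North
  L: turn left, now facing West
Final: (x=9, y=2), facing West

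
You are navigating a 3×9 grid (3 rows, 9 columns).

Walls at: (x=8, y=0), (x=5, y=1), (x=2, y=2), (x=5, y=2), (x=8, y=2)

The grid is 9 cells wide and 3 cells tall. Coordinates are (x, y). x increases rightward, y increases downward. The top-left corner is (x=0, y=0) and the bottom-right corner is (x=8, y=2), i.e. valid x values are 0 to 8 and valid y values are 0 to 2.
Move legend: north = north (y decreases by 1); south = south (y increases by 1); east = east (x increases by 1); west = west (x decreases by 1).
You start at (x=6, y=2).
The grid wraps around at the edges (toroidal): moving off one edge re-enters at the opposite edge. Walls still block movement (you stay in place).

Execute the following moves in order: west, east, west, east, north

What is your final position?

Start: (x=6, y=2)
  west (west): blocked, stay at (x=6, y=2)
  east (east): (x=6, y=2) -> (x=7, y=2)
  west (west): (x=7, y=2) -> (x=6, y=2)
  east (east): (x=6, y=2) -> (x=7, y=2)
  north (north): (x=7, y=2) -> (x=7, y=1)
Final: (x=7, y=1)

Answer: Final position: (x=7, y=1)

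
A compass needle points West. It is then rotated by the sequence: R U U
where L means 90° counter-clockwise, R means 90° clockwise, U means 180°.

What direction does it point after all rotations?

Start: West
  R (right (90° clockwise)) -> North
  U (U-turn (180°)) -> South
  U (U-turn (180°)) -> North
Final: North

Answer: Final heading: North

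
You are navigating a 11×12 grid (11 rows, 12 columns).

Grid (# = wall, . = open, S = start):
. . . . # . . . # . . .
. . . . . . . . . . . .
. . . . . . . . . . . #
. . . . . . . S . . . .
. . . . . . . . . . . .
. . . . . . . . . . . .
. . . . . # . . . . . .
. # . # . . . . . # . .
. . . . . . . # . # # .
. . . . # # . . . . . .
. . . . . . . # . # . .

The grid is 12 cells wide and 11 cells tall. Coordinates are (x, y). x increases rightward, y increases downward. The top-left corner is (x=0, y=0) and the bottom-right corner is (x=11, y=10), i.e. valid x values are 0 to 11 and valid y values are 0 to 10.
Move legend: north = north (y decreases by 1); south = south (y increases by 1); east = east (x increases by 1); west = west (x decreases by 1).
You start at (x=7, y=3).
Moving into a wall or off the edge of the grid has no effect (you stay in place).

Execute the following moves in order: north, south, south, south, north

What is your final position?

Answer: Final position: (x=7, y=4)

Derivation:
Start: (x=7, y=3)
  north (north): (x=7, y=3) -> (x=7, y=2)
  south (south): (x=7, y=2) -> (x=7, y=3)
  south (south): (x=7, y=3) -> (x=7, y=4)
  south (south): (x=7, y=4) -> (x=7, y=5)
  north (north): (x=7, y=5) -> (x=7, y=4)
Final: (x=7, y=4)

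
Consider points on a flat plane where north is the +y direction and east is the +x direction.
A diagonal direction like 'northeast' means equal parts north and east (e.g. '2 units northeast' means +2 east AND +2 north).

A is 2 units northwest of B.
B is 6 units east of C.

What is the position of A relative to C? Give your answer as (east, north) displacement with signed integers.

Answer: A is at (east=4, north=2) relative to C.

Derivation:
Place C at the origin (east=0, north=0).
  B is 6 units east of C: delta (east=+6, north=+0); B at (east=6, north=0).
  A is 2 units northwest of B: delta (east=-2, north=+2); A at (east=4, north=2).
Therefore A relative to C: (east=4, north=2).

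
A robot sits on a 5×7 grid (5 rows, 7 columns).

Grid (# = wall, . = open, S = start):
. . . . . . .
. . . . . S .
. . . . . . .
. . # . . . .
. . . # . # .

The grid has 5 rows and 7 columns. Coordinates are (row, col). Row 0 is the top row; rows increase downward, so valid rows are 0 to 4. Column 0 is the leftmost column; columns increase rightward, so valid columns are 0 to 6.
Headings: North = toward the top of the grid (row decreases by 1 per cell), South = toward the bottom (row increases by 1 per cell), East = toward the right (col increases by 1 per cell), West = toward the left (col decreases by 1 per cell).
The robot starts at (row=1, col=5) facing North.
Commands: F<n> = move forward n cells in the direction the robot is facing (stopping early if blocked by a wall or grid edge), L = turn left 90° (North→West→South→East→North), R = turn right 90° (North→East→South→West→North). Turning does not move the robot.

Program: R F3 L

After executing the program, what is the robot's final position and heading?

Start: (row=1, col=5), facing North
  R: turn right, now facing East
  F3: move forward 1/3 (blocked), now at (row=1, col=6)
  L: turn left, now facing North
Final: (row=1, col=6), facing North

Answer: Final position: (row=1, col=6), facing North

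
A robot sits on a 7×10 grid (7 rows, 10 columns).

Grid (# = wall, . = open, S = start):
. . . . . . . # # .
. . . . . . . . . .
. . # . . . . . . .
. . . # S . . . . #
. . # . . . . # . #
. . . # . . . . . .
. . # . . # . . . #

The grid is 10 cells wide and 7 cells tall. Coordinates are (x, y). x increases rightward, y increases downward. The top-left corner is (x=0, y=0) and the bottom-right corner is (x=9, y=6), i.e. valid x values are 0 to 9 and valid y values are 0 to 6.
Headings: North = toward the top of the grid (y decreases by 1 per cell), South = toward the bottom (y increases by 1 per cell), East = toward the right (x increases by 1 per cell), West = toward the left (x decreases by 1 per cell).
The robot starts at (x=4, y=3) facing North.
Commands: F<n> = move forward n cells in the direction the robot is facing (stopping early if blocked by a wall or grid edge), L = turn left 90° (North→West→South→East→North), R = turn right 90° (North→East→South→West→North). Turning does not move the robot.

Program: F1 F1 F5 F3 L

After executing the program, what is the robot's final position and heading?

Start: (x=4, y=3), facing North
  F1: move forward 1, now at (x=4, y=2)
  F1: move forward 1, now at (x=4, y=1)
  F5: move forward 1/5 (blocked), now at (x=4, y=0)
  F3: move forward 0/3 (blocked), now at (x=4, y=0)
  L: turn left, now facing West
Final: (x=4, y=0), facing West

Answer: Final position: (x=4, y=0), facing West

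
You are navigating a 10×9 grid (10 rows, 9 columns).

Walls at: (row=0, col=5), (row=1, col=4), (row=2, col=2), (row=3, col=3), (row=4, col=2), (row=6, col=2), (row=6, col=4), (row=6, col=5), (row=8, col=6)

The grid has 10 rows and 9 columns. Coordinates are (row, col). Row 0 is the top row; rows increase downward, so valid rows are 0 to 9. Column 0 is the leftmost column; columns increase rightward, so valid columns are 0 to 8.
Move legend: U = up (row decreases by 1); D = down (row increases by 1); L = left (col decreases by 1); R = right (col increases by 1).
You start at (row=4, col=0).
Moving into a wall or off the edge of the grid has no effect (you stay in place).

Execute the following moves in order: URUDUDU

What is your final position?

Start: (row=4, col=0)
  U (up): (row=4, col=0) -> (row=3, col=0)
  R (right): (row=3, col=0) -> (row=3, col=1)
  U (up): (row=3, col=1) -> (row=2, col=1)
  D (down): (row=2, col=1) -> (row=3, col=1)
  U (up): (row=3, col=1) -> (row=2, col=1)
  D (down): (row=2, col=1) -> (row=3, col=1)
  U (up): (row=3, col=1) -> (row=2, col=1)
Final: (row=2, col=1)

Answer: Final position: (row=2, col=1)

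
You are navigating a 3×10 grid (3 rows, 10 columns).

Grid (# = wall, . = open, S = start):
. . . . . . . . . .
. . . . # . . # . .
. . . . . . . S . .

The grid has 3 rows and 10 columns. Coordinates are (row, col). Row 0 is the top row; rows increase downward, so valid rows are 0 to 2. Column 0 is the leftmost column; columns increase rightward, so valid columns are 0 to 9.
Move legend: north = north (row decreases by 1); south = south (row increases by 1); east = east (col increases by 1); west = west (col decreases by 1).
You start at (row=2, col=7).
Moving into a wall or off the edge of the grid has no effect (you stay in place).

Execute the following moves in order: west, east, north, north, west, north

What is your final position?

Start: (row=2, col=7)
  west (west): (row=2, col=7) -> (row=2, col=6)
  east (east): (row=2, col=6) -> (row=2, col=7)
  north (north): blocked, stay at (row=2, col=7)
  north (north): blocked, stay at (row=2, col=7)
  west (west): (row=2, col=7) -> (row=2, col=6)
  north (north): (row=2, col=6) -> (row=1, col=6)
Final: (row=1, col=6)

Answer: Final position: (row=1, col=6)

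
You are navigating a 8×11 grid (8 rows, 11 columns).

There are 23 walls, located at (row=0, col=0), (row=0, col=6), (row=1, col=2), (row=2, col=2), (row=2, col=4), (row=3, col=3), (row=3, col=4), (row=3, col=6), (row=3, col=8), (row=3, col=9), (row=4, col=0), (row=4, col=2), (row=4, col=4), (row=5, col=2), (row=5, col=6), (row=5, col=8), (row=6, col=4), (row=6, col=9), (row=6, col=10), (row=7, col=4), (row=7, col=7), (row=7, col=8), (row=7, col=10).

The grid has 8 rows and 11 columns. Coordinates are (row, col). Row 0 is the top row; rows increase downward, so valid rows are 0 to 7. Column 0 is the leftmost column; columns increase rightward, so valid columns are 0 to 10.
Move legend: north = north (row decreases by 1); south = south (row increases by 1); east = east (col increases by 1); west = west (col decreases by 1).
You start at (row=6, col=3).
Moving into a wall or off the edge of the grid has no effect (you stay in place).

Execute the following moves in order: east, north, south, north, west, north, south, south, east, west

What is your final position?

Start: (row=6, col=3)
  east (east): blocked, stay at (row=6, col=3)
  north (north): (row=6, col=3) -> (row=5, col=3)
  south (south): (row=5, col=3) -> (row=6, col=3)
  north (north): (row=6, col=3) -> (row=5, col=3)
  west (west): blocked, stay at (row=5, col=3)
  north (north): (row=5, col=3) -> (row=4, col=3)
  south (south): (row=4, col=3) -> (row=5, col=3)
  south (south): (row=5, col=3) -> (row=6, col=3)
  east (east): blocked, stay at (row=6, col=3)
  west (west): (row=6, col=3) -> (row=6, col=2)
Final: (row=6, col=2)

Answer: Final position: (row=6, col=2)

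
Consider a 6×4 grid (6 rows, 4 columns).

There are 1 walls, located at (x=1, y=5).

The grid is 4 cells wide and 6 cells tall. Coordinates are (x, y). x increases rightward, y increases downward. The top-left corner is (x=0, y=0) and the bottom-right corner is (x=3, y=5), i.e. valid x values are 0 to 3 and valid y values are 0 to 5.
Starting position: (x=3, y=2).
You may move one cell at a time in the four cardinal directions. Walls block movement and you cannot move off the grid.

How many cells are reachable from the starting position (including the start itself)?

Answer: Reachable cells: 23

Derivation:
BFS flood-fill from (x=3, y=2):
  Distance 0: (x=3, y=2)
  Distance 1: (x=3, y=1), (x=2, y=2), (x=3, y=3)
  Distance 2: (x=3, y=0), (x=2, y=1), (x=1, y=2), (x=2, y=3), (x=3, y=4)
  Distance 3: (x=2, y=0), (x=1, y=1), (x=0, y=2), (x=1, y=3), (x=2, y=4), (x=3, y=5)
  Distance 4: (x=1, y=0), (x=0, y=1), (x=0, y=3), (x=1, y=4), (x=2, y=5)
  Distance 5: (x=0, y=0), (x=0, y=4)
  Distance 6: (x=0, y=5)
Total reachable: 23 (grid has 23 open cells total)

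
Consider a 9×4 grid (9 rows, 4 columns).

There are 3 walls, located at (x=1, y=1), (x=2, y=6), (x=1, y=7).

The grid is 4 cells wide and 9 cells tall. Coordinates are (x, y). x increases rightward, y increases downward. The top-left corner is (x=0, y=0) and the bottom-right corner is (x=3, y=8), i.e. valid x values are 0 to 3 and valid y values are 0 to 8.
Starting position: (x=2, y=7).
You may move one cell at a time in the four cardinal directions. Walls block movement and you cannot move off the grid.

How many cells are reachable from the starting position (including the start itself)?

Answer: Reachable cells: 33

Derivation:
BFS flood-fill from (x=2, y=7):
  Distance 0: (x=2, y=7)
  Distance 1: (x=3, y=7), (x=2, y=8)
  Distance 2: (x=3, y=6), (x=1, y=8), (x=3, y=8)
  Distance 3: (x=3, y=5), (x=0, y=8)
  Distance 4: (x=3, y=4), (x=2, y=5), (x=0, y=7)
  Distance 5: (x=3, y=3), (x=2, y=4), (x=1, y=5), (x=0, y=6)
  Distance 6: (x=3, y=2), (x=2, y=3), (x=1, y=4), (x=0, y=5), (x=1, y=6)
  Distance 7: (x=3, y=1), (x=2, y=2), (x=1, y=3), (x=0, y=4)
  Distance 8: (x=3, y=0), (x=2, y=1), (x=1, y=2), (x=0, y=3)
  Distance 9: (x=2, y=0), (x=0, y=2)
  Distance 10: (x=1, y=0), (x=0, y=1)
  Distance 11: (x=0, y=0)
Total reachable: 33 (grid has 33 open cells total)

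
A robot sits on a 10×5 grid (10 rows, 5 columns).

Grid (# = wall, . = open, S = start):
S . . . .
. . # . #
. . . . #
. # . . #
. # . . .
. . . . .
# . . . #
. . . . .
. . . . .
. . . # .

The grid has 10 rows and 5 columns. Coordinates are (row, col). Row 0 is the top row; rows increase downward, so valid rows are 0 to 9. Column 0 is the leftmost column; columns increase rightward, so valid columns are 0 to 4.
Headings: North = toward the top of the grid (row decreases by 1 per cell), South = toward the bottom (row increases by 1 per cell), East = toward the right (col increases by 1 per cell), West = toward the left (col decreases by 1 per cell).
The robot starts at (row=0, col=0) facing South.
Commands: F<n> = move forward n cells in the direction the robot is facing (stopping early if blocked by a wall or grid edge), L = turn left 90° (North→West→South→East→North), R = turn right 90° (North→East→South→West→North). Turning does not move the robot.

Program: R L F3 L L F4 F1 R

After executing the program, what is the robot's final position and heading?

Answer: Final position: (row=0, col=0), facing East

Derivation:
Start: (row=0, col=0), facing South
  R: turn right, now facing West
  L: turn left, now facing South
  F3: move forward 3, now at (row=3, col=0)
  L: turn left, now facing East
  L: turn left, now facing North
  F4: move forward 3/4 (blocked), now at (row=0, col=0)
  F1: move forward 0/1 (blocked), now at (row=0, col=0)
  R: turn right, now facing East
Final: (row=0, col=0), facing East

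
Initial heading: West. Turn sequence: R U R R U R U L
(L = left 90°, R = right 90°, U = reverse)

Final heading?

Answer: Final heading: North

Derivation:
Start: West
  R (right (90° clockwise)) -> North
  U (U-turn (180°)) -> South
  R (right (90° clockwise)) -> West
  R (right (90° clockwise)) -> North
  U (U-turn (180°)) -> South
  R (right (90° clockwise)) -> West
  U (U-turn (180°)) -> East
  L (left (90° counter-clockwise)) -> North
Final: North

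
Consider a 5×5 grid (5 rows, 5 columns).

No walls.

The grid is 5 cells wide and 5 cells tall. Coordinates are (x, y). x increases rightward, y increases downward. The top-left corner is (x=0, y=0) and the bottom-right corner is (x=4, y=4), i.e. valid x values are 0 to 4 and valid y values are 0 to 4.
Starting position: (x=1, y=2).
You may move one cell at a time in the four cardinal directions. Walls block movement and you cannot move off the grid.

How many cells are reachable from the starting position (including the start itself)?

Answer: Reachable cells: 25

Derivation:
BFS flood-fill from (x=1, y=2):
  Distance 0: (x=1, y=2)
  Distance 1: (x=1, y=1), (x=0, y=2), (x=2, y=2), (x=1, y=3)
  Distance 2: (x=1, y=0), (x=0, y=1), (x=2, y=1), (x=3, y=2), (x=0, y=3), (x=2, y=3), (x=1, y=4)
  Distance 3: (x=0, y=0), (x=2, y=0), (x=3, y=1), (x=4, y=2), (x=3, y=3), (x=0, y=4), (x=2, y=4)
  Distance 4: (x=3, y=0), (x=4, y=1), (x=4, y=3), (x=3, y=4)
  Distance 5: (x=4, y=0), (x=4, y=4)
Total reachable: 25 (grid has 25 open cells total)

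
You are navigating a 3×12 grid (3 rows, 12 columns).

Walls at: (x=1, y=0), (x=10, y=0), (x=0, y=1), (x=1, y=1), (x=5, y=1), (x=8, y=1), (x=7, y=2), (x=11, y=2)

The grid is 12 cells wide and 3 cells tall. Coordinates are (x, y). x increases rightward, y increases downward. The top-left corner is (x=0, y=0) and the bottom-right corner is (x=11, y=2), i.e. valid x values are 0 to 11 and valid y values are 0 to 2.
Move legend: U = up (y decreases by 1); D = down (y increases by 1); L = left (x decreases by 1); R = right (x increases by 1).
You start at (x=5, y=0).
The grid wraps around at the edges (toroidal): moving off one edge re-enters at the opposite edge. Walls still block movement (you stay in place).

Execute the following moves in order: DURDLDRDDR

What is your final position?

Start: (x=5, y=0)
  D (down): blocked, stay at (x=5, y=0)
  U (up): (x=5, y=0) -> (x=5, y=2)
  R (right): (x=5, y=2) -> (x=6, y=2)
  D (down): (x=6, y=2) -> (x=6, y=0)
  L (left): (x=6, y=0) -> (x=5, y=0)
  D (down): blocked, stay at (x=5, y=0)
  R (right): (x=5, y=0) -> (x=6, y=0)
  D (down): (x=6, y=0) -> (x=6, y=1)
  D (down): (x=6, y=1) -> (x=6, y=2)
  R (right): blocked, stay at (x=6, y=2)
Final: (x=6, y=2)

Answer: Final position: (x=6, y=2)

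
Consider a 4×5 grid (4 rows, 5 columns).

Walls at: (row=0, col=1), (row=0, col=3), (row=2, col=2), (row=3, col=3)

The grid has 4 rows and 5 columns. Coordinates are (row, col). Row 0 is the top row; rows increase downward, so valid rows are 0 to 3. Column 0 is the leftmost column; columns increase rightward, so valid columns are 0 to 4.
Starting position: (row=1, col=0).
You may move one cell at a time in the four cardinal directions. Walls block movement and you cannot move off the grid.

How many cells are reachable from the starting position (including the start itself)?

BFS flood-fill from (row=1, col=0):
  Distance 0: (row=1, col=0)
  Distance 1: (row=0, col=0), (row=1, col=1), (row=2, col=0)
  Distance 2: (row=1, col=2), (row=2, col=1), (row=3, col=0)
  Distance 3: (row=0, col=2), (row=1, col=3), (row=3, col=1)
  Distance 4: (row=1, col=4), (row=2, col=3), (row=3, col=2)
  Distance 5: (row=0, col=4), (row=2, col=4)
  Distance 6: (row=3, col=4)
Total reachable: 16 (grid has 16 open cells total)

Answer: Reachable cells: 16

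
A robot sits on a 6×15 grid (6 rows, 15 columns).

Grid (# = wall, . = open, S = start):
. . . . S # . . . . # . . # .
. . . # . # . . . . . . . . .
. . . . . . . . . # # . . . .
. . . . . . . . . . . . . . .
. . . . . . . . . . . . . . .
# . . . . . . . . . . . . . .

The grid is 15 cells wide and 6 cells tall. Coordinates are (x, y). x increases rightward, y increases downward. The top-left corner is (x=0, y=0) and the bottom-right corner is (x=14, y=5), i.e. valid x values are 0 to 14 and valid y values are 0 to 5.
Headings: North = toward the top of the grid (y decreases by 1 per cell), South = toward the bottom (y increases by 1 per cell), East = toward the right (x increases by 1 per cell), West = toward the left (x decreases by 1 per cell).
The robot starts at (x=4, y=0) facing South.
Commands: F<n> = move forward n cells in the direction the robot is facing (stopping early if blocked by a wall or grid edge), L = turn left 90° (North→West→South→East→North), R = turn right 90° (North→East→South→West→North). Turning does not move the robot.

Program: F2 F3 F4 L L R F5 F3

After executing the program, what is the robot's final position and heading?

Start: (x=4, y=0), facing South
  F2: move forward 2, now at (x=4, y=2)
  F3: move forward 3, now at (x=4, y=5)
  F4: move forward 0/4 (blocked), now at (x=4, y=5)
  L: turn left, now facing East
  L: turn left, now facing North
  R: turn right, now facing East
  F5: move forward 5, now at (x=9, y=5)
  F3: move forward 3, now at (x=12, y=5)
Final: (x=12, y=5), facing East

Answer: Final position: (x=12, y=5), facing East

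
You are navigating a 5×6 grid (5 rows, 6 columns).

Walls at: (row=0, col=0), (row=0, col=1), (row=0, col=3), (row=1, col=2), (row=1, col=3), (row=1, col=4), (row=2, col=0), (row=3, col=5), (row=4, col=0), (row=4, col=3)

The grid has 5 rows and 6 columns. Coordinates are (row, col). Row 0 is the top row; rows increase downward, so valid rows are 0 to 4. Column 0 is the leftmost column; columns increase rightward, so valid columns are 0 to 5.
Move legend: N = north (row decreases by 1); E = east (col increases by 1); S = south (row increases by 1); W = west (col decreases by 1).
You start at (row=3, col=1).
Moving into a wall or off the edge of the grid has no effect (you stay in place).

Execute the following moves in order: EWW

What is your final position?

Start: (row=3, col=1)
  E (east): (row=3, col=1) -> (row=3, col=2)
  W (west): (row=3, col=2) -> (row=3, col=1)
  W (west): (row=3, col=1) -> (row=3, col=0)
Final: (row=3, col=0)

Answer: Final position: (row=3, col=0)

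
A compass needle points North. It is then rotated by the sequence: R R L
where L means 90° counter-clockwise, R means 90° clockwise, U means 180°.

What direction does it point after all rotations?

Start: North
  R (right (90° clockwise)) -> East
  R (right (90° clockwise)) -> South
  L (left (90° counter-clockwise)) -> East
Final: East

Answer: Final heading: East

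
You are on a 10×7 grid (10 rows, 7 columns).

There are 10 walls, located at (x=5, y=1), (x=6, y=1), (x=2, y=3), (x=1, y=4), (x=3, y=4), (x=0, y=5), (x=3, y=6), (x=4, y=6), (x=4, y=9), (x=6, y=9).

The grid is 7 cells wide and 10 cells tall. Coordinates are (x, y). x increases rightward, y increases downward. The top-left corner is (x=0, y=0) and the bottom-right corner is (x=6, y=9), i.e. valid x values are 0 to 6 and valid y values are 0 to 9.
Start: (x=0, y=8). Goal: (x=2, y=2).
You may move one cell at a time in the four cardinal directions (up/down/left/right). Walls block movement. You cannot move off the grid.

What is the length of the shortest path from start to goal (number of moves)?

BFS from (x=0, y=8) until reaching (x=2, y=2):
  Distance 0: (x=0, y=8)
  Distance 1: (x=0, y=7), (x=1, y=8), (x=0, y=9)
  Distance 2: (x=0, y=6), (x=1, y=7), (x=2, y=8), (x=1, y=9)
  Distance 3: (x=1, y=6), (x=2, y=7), (x=3, y=8), (x=2, y=9)
  Distance 4: (x=1, y=5), (x=2, y=6), (x=3, y=7), (x=4, y=8), (x=3, y=9)
  Distance 5: (x=2, y=5), (x=4, y=7), (x=5, y=8)
  Distance 6: (x=2, y=4), (x=3, y=5), (x=5, y=7), (x=6, y=8), (x=5, y=9)
  Distance 7: (x=4, y=5), (x=5, y=6), (x=6, y=7)
  Distance 8: (x=4, y=4), (x=5, y=5), (x=6, y=6)
  Distance 9: (x=4, y=3), (x=5, y=4), (x=6, y=5)
  Distance 10: (x=4, y=2), (x=3, y=3), (x=5, y=3), (x=6, y=4)
  Distance 11: (x=4, y=1), (x=3, y=2), (x=5, y=2), (x=6, y=3)
  Distance 12: (x=4, y=0), (x=3, y=1), (x=2, y=2), (x=6, y=2)  <- goal reached here
One shortest path (12 moves): (x=0, y=8) -> (x=1, y=8) -> (x=2, y=8) -> (x=2, y=7) -> (x=2, y=6) -> (x=2, y=5) -> (x=3, y=5) -> (x=4, y=5) -> (x=4, y=4) -> (x=4, y=3) -> (x=3, y=3) -> (x=3, y=2) -> (x=2, y=2)

Answer: Shortest path length: 12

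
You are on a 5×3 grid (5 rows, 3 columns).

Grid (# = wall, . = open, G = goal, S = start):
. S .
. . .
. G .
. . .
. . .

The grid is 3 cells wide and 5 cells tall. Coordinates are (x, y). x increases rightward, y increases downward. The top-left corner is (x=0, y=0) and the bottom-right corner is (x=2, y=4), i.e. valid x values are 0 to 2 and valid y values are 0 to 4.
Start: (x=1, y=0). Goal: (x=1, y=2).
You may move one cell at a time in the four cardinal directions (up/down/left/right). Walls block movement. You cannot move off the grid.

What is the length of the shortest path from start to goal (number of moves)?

BFS from (x=1, y=0) until reaching (x=1, y=2):
  Distance 0: (x=1, y=0)
  Distance 1: (x=0, y=0), (x=2, y=0), (x=1, y=1)
  Distance 2: (x=0, y=1), (x=2, y=1), (x=1, y=2)  <- goal reached here
One shortest path (2 moves): (x=1, y=0) -> (x=1, y=1) -> (x=1, y=2)

Answer: Shortest path length: 2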